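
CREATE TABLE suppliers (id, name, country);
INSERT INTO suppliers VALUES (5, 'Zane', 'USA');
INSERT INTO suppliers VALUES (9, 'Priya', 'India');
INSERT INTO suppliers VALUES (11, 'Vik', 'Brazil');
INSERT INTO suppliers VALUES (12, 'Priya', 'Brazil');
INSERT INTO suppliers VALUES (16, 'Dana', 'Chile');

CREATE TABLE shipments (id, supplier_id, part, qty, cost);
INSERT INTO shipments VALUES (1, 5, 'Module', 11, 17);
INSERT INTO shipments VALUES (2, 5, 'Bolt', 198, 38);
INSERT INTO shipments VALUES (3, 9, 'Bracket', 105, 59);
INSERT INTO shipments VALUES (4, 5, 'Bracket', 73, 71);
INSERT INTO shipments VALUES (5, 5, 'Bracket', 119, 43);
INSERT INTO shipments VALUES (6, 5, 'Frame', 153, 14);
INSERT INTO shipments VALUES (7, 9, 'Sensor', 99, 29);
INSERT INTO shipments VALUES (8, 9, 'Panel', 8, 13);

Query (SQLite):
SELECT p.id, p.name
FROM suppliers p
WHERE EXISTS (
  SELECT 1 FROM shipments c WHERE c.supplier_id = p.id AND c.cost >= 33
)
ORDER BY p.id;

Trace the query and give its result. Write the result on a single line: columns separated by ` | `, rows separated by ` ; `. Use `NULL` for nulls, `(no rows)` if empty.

5 | Zane ; 9 | Priya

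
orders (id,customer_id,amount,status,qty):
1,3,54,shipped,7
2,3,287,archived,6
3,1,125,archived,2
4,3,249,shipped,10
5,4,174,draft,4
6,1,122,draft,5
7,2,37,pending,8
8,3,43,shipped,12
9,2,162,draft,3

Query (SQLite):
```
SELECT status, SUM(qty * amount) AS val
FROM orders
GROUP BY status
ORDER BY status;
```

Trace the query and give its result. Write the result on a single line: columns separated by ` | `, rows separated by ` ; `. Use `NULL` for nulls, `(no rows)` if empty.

archived | 1972 ; draft | 1792 ; pending | 296 ; shipped | 3384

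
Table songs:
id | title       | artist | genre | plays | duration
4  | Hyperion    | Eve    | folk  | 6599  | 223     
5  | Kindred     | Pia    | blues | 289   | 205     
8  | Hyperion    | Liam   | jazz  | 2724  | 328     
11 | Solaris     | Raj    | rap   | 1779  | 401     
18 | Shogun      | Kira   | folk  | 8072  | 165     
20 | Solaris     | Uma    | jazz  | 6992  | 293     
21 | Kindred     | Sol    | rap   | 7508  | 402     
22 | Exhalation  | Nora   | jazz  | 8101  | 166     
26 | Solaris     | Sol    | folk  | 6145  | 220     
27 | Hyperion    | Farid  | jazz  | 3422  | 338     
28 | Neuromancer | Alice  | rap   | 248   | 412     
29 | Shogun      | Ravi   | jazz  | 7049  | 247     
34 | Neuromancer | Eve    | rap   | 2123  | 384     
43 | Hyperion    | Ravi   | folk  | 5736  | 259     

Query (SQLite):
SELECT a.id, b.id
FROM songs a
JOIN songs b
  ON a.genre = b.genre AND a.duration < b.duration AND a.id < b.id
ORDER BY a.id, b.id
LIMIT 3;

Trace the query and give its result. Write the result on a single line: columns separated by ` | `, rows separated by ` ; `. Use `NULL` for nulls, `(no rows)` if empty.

4 | 43 ; 8 | 27 ; 11 | 21

Pairs (a,b) with same genre, a.duration < b.duration, a.id < b.id.
genre groups: blues:{5} folk:{4,18,26,43} jazz:{8,20,22,27,29} rap:{11,21,28,34}
Ordered by (a.id, b.id); first 3.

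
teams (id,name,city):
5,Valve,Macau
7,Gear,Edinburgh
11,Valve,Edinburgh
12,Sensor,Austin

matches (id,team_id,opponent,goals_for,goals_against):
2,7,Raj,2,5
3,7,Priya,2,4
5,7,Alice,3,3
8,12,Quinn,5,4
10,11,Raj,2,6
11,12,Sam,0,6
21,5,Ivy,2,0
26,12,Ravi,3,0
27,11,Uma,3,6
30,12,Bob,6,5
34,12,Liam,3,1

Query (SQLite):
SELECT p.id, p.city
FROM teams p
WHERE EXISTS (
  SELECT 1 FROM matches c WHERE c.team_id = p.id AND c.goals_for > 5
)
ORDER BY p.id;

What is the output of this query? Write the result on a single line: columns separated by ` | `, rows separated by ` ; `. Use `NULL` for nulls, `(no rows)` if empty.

12 | Austin

For each teams row, check whether any matches with matching team_id has goals_for > 5.
Keep rows where that is true.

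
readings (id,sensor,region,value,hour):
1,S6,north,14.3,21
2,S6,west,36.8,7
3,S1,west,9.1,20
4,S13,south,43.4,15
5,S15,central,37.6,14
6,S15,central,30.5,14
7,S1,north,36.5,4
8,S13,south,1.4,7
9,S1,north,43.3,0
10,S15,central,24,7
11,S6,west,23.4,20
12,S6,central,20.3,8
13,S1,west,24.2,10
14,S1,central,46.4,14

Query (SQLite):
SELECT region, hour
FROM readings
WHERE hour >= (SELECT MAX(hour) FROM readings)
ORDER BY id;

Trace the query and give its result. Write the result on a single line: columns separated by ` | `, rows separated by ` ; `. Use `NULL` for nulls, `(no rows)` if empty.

north | 21

Scalar subquery: MAX(hour) over all readings rows = 21.
Keep rows where hour >= that value.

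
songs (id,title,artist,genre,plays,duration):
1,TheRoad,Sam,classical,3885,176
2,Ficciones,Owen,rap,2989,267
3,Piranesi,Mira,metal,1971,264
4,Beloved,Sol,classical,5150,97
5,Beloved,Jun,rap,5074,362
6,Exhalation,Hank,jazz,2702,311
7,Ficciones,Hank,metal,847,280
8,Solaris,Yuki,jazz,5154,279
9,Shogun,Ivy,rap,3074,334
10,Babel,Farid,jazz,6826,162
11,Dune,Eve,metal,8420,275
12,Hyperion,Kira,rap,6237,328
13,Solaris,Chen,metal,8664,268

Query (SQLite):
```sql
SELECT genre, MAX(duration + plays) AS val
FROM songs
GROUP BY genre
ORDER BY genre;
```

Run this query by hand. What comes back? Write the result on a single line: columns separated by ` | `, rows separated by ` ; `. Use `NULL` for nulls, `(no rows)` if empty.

classical | 5247 ; jazz | 6988 ; metal | 8932 ; rap | 6565

For each row compute duration + plays.
Group by genre; take MAX of the expression per group.
  classical: ids {1, 4} → MAX(duration + plays)=5247
  jazz: ids {6, 8, 10} → MAX(duration + plays)=6988
  metal: ids {3, 7, 11, 13} → MAX(duration + plays)=8932
  rap: ids {2, 5, 9, 12} → MAX(duration + plays)=6565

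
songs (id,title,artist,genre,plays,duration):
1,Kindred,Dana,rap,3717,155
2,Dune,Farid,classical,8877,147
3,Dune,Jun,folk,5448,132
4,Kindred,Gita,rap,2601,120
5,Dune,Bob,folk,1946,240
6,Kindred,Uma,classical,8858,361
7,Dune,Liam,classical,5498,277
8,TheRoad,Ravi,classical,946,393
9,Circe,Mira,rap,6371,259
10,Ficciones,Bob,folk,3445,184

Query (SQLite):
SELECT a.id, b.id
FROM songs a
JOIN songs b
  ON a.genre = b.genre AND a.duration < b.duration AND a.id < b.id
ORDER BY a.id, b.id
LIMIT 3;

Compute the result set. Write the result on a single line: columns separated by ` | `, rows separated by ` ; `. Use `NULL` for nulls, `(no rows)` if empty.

Pairs (a,b) with same genre, a.duration < b.duration, a.id < b.id.
genre groups: classical:{2,6,7,8} folk:{3,5,10} rap:{1,4,9}
Ordered by (a.id, b.id); first 3.

1 | 9 ; 2 | 6 ; 2 | 7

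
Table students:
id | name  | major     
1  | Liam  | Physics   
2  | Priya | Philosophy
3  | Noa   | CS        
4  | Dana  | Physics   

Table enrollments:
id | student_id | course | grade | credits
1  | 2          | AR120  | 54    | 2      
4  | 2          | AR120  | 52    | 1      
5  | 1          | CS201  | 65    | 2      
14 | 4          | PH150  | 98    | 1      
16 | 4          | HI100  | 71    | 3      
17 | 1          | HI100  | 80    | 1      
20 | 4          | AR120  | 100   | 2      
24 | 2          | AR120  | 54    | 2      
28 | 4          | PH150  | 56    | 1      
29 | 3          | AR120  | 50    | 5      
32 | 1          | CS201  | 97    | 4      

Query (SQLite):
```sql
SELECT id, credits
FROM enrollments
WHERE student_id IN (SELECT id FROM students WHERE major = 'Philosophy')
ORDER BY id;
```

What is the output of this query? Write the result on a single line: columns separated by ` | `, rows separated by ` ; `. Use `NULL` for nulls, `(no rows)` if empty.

1 | 2 ; 4 | 1 ; 24 | 2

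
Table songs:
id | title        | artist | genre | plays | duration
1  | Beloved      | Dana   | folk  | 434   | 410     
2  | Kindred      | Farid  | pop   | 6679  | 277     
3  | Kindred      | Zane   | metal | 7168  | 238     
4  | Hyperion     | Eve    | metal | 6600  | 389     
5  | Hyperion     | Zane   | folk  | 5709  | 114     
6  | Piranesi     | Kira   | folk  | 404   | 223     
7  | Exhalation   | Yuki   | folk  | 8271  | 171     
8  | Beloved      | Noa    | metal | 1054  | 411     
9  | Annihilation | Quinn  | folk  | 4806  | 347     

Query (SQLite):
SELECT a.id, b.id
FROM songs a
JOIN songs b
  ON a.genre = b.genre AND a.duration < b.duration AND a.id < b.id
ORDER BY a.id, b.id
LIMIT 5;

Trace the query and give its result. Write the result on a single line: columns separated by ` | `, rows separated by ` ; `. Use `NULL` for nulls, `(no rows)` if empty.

Pairs (a,b) with same genre, a.duration < b.duration, a.id < b.id.
genre groups: folk:{1,5,6,7,9} metal:{3,4,8} pop:{2}
Ordered by (a.id, b.id); first 5.

3 | 4 ; 3 | 8 ; 4 | 8 ; 5 | 6 ; 5 | 7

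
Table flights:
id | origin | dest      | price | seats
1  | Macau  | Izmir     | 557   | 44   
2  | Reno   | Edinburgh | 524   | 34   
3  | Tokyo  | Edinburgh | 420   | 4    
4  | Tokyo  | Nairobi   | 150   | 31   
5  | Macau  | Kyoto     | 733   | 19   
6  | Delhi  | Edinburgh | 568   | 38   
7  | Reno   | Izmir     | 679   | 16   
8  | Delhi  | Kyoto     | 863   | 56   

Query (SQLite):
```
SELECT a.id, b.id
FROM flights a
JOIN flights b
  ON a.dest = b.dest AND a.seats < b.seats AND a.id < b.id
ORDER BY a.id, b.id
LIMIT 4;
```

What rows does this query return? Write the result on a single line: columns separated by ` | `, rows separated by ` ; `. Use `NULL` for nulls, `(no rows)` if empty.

Pairs (a,b) with same dest, a.seats < b.seats, a.id < b.id.
dest groups: Edinburgh:{2,3,6} Izmir:{1,7} Kyoto:{5,8} Nairobi:{4}
Ordered by (a.id, b.id); first 4.

2 | 6 ; 3 | 6 ; 5 | 8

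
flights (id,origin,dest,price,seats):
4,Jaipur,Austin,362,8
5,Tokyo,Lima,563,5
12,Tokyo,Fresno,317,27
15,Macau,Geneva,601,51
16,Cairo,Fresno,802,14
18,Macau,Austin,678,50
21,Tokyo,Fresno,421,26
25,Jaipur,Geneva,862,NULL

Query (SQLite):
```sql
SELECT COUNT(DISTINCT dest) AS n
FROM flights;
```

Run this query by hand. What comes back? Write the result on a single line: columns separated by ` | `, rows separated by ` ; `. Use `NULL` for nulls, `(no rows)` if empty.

4

Count distinct non-NULL dest values.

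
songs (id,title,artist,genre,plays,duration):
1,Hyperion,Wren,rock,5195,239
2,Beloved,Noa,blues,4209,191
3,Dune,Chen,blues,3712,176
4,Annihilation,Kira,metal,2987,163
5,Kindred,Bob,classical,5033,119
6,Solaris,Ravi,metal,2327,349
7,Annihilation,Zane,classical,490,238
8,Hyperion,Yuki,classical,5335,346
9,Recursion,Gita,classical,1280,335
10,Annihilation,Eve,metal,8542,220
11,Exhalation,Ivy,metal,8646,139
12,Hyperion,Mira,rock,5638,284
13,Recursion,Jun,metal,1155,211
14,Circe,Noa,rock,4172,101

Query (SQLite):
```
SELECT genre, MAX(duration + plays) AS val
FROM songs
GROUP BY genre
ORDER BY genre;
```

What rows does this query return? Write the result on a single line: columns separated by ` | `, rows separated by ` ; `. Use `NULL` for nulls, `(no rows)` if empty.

blues | 4400 ; classical | 5681 ; metal | 8785 ; rock | 5922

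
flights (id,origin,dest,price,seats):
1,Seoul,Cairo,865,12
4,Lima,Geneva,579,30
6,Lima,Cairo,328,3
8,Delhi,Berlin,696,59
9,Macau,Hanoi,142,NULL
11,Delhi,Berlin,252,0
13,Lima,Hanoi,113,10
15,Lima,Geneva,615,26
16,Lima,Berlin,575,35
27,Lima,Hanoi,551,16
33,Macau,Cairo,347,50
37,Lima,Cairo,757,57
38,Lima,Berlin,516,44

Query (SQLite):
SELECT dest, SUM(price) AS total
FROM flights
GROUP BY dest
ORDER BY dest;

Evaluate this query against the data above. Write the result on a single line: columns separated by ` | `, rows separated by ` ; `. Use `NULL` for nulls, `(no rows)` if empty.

Berlin | 2039 ; Cairo | 2297 ; Geneva | 1194 ; Hanoi | 806

Partition flights by dest; compute SUM(price) within each group.
  Berlin: ids {8, 11, 16, 38} → SUM(price)=2039
  Cairo: ids {1, 6, 33, 37} → SUM(price)=2297
  Geneva: ids {4, 15} → SUM(price)=1194
  Hanoi: ids {9, 13, 27} → SUM(price)=806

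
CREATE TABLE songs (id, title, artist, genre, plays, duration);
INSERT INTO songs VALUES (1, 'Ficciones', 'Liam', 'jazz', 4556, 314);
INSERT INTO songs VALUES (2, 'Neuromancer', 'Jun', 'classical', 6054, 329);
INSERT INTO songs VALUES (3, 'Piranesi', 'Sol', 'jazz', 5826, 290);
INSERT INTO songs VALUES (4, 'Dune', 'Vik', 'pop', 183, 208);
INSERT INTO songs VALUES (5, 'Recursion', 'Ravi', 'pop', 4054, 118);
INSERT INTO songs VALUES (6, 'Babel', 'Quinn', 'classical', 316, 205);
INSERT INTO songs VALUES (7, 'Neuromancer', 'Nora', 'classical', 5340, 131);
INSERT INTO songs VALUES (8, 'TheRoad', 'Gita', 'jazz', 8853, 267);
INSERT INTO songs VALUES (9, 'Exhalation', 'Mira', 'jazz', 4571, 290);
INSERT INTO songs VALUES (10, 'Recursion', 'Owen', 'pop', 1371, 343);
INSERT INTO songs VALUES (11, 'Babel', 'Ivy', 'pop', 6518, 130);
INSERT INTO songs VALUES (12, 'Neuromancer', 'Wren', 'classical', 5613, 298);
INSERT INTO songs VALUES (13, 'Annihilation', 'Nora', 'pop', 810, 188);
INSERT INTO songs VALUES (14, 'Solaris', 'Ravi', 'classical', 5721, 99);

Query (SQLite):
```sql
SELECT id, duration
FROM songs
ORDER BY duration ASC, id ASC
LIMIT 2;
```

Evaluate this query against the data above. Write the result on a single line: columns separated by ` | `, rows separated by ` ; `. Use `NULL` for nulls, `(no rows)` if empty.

14 | 99 ; 5 | 118

Sort by duration asc, tiebreak id asc: (99, id=14), (118, id=5), (130, id=11), (131, id=7), (188, id=13) …. Take first 2.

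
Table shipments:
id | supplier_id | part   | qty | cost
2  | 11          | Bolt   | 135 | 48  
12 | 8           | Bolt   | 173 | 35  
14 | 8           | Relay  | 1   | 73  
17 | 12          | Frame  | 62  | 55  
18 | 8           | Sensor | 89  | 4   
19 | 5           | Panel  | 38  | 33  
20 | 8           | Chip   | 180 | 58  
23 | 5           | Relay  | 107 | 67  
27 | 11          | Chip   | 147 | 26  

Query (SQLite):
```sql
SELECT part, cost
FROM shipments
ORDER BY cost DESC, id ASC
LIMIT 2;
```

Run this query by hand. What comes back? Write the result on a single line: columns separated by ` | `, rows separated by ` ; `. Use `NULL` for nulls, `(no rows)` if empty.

Sort by cost desc, tiebreak id asc: (73, id=14), (67, id=23), (58, id=20), (55, id=17), (48, id=2) …. Take first 2.

Relay | 73 ; Relay | 67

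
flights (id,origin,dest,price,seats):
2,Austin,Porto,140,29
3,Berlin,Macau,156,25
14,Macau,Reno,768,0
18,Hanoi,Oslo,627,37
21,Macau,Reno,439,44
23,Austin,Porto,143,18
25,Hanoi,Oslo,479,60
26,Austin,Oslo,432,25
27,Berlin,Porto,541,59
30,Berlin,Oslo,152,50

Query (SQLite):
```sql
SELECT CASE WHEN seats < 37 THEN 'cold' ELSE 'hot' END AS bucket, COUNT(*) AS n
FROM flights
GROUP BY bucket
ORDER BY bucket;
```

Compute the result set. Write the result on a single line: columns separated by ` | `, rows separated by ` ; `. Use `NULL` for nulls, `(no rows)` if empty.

cold | 5 ; hot | 5

Bucket rows by seats < 37 → 'cold' else 'hot'; count each bucket.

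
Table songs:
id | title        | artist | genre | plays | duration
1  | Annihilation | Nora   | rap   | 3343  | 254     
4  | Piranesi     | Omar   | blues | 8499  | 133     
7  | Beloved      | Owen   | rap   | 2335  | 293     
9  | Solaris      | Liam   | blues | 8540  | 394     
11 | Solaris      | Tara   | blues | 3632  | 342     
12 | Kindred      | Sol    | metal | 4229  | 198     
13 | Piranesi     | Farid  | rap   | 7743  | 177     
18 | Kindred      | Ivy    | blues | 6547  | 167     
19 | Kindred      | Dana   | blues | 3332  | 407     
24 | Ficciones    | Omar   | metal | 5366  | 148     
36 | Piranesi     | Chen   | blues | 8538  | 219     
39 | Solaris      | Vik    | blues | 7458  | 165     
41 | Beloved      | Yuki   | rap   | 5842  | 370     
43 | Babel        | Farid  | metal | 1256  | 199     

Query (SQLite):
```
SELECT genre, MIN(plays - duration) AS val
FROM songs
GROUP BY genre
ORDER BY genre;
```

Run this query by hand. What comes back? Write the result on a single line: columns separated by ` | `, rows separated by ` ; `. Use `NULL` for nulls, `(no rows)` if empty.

blues | 2925 ; metal | 1057 ; rap | 2042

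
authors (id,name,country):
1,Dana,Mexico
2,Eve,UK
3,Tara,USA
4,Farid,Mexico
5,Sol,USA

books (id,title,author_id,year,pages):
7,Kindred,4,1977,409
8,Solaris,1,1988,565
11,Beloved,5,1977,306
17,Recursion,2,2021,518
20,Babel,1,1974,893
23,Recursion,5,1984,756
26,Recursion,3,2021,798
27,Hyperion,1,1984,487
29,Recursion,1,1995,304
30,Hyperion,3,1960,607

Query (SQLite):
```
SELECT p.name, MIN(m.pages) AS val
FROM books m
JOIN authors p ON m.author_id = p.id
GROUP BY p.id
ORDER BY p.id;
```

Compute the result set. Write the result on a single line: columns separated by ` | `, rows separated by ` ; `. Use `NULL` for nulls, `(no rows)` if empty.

Dana | 304 ; Eve | 518 ; Tara | 607 ; Farid | 409 ; Sol | 306

Join each books row to its authors via author_id.
Group joined rows by authors.id; compute MIN(m.pages) per group.
  1: ids {8, 20, 27, 29} → MIN(m.pages)=304
  2: ids {17} → MIN(m.pages)=518
  3: ids {26, 30} → MIN(m.pages)=607
  4: ids {7} → MIN(m.pages)=409
  5: ids {11, 23} → MIN(m.pages)=306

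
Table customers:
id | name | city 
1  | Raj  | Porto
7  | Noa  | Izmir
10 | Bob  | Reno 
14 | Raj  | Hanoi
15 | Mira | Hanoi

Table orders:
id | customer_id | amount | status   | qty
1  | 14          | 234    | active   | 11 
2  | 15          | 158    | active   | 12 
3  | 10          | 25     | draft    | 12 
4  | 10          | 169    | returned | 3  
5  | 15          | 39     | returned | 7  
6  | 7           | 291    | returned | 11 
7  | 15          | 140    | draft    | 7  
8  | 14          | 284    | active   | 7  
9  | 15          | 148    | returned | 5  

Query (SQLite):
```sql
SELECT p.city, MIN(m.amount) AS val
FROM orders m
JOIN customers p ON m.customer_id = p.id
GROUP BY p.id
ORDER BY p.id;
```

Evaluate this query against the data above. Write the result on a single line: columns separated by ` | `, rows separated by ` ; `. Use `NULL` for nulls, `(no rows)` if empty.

Join each orders row to its customers via customer_id.
Group joined rows by customers.id; compute MIN(m.amount) per group.
  7: ids {6} → MIN(m.amount)=291
  10: ids {3, 4} → MIN(m.amount)=25
  14: ids {1, 8} → MIN(m.amount)=234
  15: ids {2, 5, 7, 9} → MIN(m.amount)=39

Izmir | 291 ; Reno | 25 ; Hanoi | 234 ; Hanoi | 39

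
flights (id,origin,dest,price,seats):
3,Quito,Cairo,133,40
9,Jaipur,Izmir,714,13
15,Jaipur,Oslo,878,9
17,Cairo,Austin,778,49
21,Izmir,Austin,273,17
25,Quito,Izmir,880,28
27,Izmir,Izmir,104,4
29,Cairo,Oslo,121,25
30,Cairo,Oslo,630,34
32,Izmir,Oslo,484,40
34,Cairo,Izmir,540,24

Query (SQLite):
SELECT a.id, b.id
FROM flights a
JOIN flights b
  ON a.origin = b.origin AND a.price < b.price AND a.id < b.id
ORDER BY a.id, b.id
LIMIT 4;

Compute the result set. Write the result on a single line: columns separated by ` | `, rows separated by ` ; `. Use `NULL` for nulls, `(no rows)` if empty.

Pairs (a,b) with same origin, a.price < b.price, a.id < b.id.
origin groups: Cairo:{17,29,30,34} Izmir:{21,27,32} Jaipur:{9,15} Quito:{3,25}
Ordered by (a.id, b.id); first 4.

3 | 25 ; 9 | 15 ; 21 | 32 ; 27 | 32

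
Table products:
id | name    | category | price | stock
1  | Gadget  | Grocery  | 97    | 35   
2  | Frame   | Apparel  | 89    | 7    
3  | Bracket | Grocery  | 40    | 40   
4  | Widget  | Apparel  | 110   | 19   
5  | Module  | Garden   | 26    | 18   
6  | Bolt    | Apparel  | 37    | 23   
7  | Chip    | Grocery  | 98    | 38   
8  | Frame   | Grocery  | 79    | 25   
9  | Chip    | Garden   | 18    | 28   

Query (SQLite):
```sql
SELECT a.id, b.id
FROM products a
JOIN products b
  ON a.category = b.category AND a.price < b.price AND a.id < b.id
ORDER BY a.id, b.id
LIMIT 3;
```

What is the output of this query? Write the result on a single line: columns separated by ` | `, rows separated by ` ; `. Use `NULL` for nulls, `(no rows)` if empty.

1 | 7 ; 2 | 4 ; 3 | 7

Pairs (a,b) with same category, a.price < b.price, a.id < b.id.
category groups: Apparel:{2,4,6} Garden:{5,9} Grocery:{1,3,7,8}
Ordered by (a.id, b.id); first 3.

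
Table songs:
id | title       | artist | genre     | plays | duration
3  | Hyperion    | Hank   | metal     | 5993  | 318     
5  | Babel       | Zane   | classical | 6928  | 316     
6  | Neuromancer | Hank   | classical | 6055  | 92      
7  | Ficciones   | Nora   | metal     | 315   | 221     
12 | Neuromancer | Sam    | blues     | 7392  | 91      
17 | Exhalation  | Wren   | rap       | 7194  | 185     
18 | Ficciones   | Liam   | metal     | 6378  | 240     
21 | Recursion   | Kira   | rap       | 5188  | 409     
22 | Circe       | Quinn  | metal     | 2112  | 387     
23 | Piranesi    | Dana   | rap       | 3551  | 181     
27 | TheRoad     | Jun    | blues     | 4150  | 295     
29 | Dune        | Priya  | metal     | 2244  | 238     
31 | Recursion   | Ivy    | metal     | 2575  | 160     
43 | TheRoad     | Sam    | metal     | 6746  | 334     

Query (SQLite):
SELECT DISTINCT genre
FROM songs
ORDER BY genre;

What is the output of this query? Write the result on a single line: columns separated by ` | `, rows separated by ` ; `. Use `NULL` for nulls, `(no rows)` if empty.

blues ; classical ; metal ; rap

Collect distinct genre values from songs.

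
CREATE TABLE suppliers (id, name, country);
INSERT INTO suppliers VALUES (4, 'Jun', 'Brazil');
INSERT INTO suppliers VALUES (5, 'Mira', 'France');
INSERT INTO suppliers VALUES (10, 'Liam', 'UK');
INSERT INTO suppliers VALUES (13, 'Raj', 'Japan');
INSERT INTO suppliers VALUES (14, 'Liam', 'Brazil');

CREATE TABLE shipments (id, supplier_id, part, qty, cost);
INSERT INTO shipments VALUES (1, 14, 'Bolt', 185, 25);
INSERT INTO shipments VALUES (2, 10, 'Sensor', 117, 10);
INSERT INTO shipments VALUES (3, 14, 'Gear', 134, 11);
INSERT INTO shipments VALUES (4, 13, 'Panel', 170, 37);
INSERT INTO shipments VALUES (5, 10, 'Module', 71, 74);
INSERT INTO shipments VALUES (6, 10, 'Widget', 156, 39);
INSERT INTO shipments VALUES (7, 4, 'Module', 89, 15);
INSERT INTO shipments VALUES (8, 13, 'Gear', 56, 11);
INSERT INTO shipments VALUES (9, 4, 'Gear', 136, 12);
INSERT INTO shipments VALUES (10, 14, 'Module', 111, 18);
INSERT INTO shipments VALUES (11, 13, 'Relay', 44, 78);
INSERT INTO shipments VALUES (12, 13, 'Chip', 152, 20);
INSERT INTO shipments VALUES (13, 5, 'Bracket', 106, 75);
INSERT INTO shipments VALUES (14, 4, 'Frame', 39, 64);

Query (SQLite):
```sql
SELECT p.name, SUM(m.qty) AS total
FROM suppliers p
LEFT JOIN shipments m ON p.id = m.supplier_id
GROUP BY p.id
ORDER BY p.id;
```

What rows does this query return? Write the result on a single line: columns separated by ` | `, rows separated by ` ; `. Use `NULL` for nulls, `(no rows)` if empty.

Jun | 264 ; Mira | 106 ; Liam | 344 ; Raj | 422 ; Liam | 430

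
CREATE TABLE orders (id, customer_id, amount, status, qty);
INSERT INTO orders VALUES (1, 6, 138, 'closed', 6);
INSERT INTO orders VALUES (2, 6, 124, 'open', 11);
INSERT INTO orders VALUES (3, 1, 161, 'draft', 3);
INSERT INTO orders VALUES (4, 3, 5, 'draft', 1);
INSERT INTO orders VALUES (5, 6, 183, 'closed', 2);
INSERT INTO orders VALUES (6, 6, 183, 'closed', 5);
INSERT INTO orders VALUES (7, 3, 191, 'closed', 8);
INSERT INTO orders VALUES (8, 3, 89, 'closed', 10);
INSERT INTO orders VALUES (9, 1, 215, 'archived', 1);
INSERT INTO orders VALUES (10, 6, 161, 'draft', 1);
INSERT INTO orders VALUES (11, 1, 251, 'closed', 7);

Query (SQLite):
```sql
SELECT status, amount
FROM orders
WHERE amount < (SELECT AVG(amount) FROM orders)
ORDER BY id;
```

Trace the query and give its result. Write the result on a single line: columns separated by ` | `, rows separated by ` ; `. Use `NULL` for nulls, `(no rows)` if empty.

closed | 138 ; open | 124 ; draft | 5 ; closed | 89

Scalar subquery: AVG(amount) over all orders rows = 154.636364 (≈; comparison uses full precision).
Keep rows where amount < that value.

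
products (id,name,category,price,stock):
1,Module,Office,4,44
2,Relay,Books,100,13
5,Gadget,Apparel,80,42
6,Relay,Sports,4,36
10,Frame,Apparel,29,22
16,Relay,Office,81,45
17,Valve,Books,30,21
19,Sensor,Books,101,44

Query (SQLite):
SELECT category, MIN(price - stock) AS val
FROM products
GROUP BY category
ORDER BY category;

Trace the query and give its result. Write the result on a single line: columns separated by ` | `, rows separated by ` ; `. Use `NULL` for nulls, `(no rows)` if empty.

Apparel | 7 ; Books | 9 ; Office | -40 ; Sports | -32

For each row compute price - stock.
Group by category; take MIN of the expression per group.
  Apparel: ids {5, 10} → MIN(price - stock)=7
  Books: ids {2, 17, 19} → MIN(price - stock)=9
  Office: ids {1, 16} → MIN(price - stock)=-40
  Sports: ids {6} → MIN(price - stock)=-32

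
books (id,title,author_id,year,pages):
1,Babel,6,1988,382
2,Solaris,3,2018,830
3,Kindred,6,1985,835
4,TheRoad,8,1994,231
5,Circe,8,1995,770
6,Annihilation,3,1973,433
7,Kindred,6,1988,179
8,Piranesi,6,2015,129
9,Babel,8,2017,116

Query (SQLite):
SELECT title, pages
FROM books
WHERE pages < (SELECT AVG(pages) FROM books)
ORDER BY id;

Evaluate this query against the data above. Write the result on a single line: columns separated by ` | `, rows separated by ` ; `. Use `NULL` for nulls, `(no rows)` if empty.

Babel | 382 ; TheRoad | 231 ; Annihilation | 433 ; Kindred | 179 ; Piranesi | 129 ; Babel | 116

Scalar subquery: AVG(pages) over all books rows = 433.888889 (≈; comparison uses full precision).
Keep rows where pages < that value.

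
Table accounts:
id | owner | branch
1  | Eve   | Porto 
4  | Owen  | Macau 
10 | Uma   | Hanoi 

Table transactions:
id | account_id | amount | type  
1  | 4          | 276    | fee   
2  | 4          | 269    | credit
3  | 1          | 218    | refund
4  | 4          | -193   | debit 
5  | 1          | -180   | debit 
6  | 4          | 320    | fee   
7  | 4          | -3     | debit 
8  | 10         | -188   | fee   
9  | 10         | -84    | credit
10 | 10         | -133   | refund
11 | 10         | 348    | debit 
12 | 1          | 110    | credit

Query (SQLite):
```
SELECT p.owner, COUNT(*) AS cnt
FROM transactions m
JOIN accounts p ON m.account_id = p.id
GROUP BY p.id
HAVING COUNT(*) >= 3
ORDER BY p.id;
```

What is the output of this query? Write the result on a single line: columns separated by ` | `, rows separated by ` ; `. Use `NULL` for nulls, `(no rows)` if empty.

Eve | 3 ; Owen | 5 ; Uma | 4

Join each transactions row to its accounts via account_id.
Group joined rows by accounts.id; compute COUNT(*) per group.
HAVING: keep groups with count ≥ 3.
  1: ids {3, 5, 12} → COUNT(*)=3
  4: ids {1, 2, 4, 6, 7} → COUNT(*)=5
  10: ids {8, 9, 10, 11} → COUNT(*)=4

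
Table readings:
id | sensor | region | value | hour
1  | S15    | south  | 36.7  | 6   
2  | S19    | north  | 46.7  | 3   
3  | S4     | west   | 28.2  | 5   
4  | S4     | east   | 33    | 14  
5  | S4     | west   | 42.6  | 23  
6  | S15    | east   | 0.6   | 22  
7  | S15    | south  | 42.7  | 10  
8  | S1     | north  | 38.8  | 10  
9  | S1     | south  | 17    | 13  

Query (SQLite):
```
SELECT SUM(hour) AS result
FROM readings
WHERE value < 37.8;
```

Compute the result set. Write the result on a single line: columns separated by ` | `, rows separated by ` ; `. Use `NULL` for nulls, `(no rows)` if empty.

Rows where value < 37.8 → hour values: [6, 5, 14, 22, 13].
SUM of non-NULL values = 60.

60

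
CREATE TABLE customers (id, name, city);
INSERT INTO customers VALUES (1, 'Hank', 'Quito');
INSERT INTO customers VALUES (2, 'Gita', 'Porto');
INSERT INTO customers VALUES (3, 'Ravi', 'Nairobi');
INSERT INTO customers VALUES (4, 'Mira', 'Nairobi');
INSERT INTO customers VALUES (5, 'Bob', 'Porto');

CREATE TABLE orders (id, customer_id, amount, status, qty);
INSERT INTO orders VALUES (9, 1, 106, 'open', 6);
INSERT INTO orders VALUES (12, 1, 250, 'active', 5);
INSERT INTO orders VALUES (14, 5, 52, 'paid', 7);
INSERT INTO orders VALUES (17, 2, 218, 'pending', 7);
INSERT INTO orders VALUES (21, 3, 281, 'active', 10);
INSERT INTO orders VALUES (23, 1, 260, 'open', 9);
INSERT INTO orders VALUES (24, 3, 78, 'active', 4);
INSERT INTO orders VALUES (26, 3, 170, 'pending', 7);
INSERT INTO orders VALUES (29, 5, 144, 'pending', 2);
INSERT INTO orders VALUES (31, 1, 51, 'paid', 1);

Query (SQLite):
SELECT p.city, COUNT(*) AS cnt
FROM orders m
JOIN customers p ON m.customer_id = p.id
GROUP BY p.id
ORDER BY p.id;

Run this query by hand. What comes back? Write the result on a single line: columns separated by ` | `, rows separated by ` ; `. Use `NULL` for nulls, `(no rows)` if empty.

Join each orders row to its customers via customer_id.
Group joined rows by customers.id; compute COUNT(*) per group.
  1: ids {9, 12, 23, 31} → COUNT(*)=4
  2: ids {17} → COUNT(*)=1
  3: ids {21, 24, 26} → COUNT(*)=3
  5: ids {14, 29} → COUNT(*)=2

Quito | 4 ; Porto | 1 ; Nairobi | 3 ; Porto | 2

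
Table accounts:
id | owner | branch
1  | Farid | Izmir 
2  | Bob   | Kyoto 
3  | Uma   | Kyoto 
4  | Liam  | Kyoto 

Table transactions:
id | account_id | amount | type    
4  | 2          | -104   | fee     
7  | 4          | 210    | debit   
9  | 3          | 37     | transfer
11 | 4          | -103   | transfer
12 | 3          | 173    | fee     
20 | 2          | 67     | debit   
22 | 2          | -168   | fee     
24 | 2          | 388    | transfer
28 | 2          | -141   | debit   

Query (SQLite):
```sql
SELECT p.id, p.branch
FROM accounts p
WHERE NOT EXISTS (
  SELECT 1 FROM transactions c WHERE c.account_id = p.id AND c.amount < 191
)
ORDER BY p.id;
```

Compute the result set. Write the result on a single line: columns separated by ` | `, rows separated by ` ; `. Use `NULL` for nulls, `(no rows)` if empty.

1 | Izmir

For each accounts row, check whether any transactions with matching account_id has amount < 191.
Keep rows where that is false.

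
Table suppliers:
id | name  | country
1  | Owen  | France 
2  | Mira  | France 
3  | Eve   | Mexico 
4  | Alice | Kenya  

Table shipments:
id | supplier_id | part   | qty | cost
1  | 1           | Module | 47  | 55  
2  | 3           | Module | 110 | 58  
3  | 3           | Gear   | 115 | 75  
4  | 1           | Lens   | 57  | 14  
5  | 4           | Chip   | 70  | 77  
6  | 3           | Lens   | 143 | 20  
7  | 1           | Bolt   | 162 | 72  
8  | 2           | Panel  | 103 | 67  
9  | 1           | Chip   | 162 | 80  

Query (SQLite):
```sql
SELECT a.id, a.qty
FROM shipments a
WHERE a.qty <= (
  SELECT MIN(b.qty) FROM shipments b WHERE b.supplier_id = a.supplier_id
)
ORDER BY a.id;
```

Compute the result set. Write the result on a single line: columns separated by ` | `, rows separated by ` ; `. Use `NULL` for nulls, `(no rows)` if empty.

1 | 47 ; 2 | 110 ; 5 | 70 ; 8 | 103

For each shipments row a, compute MIN(qty) over rows sharing a.supplier_id.
Keep row a if a.qty <= that per-group MIN.
  supplier_id=1: MIN(qty) = 47
  supplier_id=2: MIN(qty) = 103
  supplier_id=3: MIN(qty) = 110
  supplier_id=4: MIN(qty) = 70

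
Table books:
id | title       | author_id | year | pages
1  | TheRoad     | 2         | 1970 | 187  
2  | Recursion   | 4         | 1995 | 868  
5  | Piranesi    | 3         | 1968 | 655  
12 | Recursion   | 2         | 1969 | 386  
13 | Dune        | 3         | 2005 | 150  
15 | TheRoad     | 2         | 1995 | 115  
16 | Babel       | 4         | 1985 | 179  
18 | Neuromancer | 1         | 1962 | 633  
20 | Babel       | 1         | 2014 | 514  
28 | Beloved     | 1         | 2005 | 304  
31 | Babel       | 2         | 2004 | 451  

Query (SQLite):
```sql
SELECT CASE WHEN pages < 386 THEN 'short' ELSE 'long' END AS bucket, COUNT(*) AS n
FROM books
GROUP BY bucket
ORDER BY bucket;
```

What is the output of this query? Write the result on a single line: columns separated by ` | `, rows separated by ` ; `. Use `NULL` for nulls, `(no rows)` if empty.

Bucket rows by pages < 386 → 'short' else 'long'; count each bucket.

long | 6 ; short | 5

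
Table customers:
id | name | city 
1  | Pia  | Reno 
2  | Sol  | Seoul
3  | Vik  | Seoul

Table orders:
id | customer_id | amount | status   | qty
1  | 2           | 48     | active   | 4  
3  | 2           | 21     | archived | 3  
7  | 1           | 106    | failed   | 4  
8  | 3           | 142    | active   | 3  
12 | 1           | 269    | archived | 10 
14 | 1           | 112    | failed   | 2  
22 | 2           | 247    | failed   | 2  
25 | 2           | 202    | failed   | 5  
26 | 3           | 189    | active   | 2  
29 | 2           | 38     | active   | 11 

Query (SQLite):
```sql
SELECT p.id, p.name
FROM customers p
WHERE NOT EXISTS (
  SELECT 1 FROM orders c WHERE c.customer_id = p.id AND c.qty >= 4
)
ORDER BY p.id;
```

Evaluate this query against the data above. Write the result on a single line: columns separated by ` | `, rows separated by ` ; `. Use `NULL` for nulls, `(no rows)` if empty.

3 | Vik

For each customers row, check whether any orders with matching customer_id has qty >= 4.
Keep rows where that is false.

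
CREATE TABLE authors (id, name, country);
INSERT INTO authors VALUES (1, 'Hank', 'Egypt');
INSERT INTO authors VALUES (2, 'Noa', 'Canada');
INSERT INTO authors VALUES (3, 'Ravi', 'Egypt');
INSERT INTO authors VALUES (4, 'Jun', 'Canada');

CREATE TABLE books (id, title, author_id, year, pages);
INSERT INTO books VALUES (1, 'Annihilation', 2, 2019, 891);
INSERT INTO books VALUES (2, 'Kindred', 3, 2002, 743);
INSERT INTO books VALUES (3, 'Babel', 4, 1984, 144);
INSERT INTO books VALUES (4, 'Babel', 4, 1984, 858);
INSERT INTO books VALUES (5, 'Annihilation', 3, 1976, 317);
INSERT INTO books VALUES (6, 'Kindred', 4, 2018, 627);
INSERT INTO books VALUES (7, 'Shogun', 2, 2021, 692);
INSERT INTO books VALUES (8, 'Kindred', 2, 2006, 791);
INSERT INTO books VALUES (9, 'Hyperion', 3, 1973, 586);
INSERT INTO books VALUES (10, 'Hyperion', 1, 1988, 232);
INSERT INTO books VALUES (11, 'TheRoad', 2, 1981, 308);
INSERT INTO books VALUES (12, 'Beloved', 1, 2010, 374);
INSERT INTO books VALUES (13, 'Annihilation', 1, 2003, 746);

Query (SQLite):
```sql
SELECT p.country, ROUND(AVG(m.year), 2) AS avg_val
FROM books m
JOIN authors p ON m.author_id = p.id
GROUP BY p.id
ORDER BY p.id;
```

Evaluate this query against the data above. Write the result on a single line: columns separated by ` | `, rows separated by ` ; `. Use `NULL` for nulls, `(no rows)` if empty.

Egypt | 2000.33 ; Canada | 2006.75 ; Egypt | 1983.67 ; Canada | 1995.33

Join each books row to its authors via author_id.
Group joined rows by authors.id; compute ROUND(AVG(m.year), 2) per group.
  1: ids {10, 12, 13} → ROUND(AVG(m.year), 2)=2000.33
  2: ids {1, 7, 8, 11} → ROUND(AVG(m.year), 2)=2006.75
  3: ids {2, 5, 9} → ROUND(AVG(m.year), 2)=1983.67
  4: ids {3, 4, 6} → ROUND(AVG(m.year), 2)=1995.33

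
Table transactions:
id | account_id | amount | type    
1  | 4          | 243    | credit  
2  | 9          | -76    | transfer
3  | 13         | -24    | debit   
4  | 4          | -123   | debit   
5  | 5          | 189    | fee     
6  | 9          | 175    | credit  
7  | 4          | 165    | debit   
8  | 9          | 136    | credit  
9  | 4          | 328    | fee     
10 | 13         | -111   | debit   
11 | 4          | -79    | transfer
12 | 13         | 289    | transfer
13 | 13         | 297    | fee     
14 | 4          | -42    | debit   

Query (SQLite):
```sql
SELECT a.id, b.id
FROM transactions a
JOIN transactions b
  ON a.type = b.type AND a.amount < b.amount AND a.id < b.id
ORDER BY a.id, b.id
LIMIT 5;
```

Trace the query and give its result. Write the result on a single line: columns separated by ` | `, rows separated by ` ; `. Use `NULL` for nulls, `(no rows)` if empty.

Pairs (a,b) with same type, a.amount < b.amount, a.id < b.id.
type groups: credit:{1,6,8} debit:{3,4,7,10,14} fee:{5,9,13} transfer:{2,11,12}
Ordered by (a.id, b.id); first 5.

2 | 12 ; 3 | 7 ; 4 | 7 ; 4 | 10 ; 4 | 14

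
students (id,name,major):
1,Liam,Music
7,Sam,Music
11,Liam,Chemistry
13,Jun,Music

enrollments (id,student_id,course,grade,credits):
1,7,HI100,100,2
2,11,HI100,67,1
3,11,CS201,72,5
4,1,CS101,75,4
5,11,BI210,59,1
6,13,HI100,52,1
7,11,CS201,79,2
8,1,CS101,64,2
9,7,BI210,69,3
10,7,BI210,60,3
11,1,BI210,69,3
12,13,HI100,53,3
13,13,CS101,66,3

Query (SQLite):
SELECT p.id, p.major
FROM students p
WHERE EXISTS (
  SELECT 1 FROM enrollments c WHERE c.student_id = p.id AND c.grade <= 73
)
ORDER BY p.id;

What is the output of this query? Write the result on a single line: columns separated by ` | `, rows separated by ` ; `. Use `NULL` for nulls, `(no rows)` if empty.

For each students row, check whether any enrollments with matching student_id has grade <= 73.
Keep rows where that is true.

1 | Music ; 7 | Music ; 11 | Chemistry ; 13 | Music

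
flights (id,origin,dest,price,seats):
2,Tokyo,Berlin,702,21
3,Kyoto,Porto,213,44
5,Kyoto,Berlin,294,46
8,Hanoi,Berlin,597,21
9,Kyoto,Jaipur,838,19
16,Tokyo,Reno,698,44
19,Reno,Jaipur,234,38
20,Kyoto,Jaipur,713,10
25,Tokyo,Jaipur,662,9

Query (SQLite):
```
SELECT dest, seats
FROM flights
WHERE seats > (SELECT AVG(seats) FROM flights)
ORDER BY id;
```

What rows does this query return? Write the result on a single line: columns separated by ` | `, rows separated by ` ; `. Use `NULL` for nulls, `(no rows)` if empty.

Scalar subquery: AVG(seats) over all flights rows = 28.0.
Keep rows where seats > that value.

Porto | 44 ; Berlin | 46 ; Reno | 44 ; Jaipur | 38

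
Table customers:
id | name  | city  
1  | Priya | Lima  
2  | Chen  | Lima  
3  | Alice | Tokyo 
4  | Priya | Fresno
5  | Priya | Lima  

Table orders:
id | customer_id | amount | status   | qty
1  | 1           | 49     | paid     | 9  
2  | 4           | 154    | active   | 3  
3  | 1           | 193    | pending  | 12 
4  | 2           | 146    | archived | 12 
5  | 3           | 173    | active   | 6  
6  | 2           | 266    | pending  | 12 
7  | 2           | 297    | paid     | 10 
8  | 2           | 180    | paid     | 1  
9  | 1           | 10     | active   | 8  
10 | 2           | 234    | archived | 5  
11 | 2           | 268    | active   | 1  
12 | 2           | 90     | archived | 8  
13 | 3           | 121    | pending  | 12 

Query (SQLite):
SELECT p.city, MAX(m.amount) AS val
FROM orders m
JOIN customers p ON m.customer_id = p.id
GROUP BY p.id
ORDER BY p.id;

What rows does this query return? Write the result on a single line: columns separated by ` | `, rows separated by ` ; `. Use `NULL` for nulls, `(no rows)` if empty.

Lima | 193 ; Lima | 297 ; Tokyo | 173 ; Fresno | 154

Join each orders row to its customers via customer_id.
Group joined rows by customers.id; compute MAX(m.amount) per group.
  1: ids {1, 3, 9} → MAX(m.amount)=193
  2: ids {4, 6, 7, 8, 10, 11, 12} → MAX(m.amount)=297
  3: ids {5, 13} → MAX(m.amount)=173
  4: ids {2} → MAX(m.amount)=154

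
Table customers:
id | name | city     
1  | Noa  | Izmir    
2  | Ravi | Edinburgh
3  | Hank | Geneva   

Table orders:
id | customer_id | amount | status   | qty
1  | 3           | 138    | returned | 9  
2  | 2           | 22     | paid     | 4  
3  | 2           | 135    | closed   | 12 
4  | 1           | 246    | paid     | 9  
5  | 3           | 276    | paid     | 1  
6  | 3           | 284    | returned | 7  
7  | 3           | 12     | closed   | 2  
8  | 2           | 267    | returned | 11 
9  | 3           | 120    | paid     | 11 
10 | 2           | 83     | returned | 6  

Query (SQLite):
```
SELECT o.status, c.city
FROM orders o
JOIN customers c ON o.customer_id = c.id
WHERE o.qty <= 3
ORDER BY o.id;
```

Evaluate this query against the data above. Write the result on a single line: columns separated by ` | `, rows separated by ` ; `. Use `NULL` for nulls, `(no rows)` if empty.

Each orders row matches the customers row where customer_id = customers.id.
Then keep rows with o.qty <= 3.

paid | Geneva ; closed | Geneva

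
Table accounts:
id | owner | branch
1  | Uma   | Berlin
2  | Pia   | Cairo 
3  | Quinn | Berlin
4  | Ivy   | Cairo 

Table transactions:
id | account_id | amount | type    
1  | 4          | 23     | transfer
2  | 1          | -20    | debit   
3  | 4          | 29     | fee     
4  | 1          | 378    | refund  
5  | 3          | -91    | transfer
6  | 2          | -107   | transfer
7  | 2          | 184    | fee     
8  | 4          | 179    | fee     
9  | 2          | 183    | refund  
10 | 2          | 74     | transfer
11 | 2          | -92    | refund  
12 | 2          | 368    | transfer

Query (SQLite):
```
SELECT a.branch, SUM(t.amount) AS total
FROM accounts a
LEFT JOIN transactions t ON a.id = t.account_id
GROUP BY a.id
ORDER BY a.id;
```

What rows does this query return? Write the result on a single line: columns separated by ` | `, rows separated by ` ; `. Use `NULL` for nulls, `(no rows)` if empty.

Berlin | 358 ; Cairo | 610 ; Berlin | -91 ; Cairo | 231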